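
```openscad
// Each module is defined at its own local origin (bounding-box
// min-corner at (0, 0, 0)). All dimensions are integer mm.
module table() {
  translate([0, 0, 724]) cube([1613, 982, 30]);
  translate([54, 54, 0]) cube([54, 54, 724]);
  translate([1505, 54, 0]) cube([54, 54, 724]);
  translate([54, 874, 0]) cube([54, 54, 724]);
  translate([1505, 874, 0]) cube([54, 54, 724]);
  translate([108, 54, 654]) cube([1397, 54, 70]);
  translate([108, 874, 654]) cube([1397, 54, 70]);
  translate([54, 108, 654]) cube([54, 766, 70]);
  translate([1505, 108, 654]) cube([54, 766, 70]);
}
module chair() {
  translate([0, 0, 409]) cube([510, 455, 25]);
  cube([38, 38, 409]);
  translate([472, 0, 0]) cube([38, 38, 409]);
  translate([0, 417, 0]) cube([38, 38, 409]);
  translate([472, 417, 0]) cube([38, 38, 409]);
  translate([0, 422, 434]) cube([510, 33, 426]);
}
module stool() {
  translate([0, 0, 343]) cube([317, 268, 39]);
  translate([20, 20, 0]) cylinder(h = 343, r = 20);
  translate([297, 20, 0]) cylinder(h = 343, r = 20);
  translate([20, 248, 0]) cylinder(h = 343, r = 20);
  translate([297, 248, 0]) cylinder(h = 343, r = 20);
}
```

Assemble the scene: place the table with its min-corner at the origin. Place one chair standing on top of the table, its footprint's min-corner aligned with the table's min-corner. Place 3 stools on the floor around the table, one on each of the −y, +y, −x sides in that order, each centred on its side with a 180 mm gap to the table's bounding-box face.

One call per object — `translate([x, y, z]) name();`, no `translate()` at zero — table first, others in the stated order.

table();
translate([0, 0, 754]) chair();
translate([648, -448, 0]) stool();
translate([648, 1162, 0]) stool();
translate([-497, 357, 0]) stool();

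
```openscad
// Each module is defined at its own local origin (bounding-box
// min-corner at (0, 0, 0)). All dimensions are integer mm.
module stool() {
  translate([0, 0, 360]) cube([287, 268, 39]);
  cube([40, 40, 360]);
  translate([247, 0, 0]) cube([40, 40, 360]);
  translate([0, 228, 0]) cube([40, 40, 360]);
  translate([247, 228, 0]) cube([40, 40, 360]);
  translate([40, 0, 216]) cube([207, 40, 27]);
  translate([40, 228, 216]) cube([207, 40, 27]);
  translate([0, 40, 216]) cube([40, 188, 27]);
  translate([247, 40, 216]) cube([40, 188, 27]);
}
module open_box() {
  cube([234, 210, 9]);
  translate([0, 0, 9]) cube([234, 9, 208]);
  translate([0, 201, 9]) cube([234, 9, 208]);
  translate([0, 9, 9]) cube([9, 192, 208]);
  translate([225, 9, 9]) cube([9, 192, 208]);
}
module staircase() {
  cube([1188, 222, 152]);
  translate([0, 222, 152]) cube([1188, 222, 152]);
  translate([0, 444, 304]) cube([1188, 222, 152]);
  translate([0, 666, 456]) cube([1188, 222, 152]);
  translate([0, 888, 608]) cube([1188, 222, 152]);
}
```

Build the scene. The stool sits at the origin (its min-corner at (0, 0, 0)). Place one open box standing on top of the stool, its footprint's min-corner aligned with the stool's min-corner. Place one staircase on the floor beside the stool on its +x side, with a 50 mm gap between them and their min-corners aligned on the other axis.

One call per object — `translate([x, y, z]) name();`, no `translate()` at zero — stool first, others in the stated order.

stool();
translate([0, 0, 399]) open_box();
translate([337, 0, 0]) staircase();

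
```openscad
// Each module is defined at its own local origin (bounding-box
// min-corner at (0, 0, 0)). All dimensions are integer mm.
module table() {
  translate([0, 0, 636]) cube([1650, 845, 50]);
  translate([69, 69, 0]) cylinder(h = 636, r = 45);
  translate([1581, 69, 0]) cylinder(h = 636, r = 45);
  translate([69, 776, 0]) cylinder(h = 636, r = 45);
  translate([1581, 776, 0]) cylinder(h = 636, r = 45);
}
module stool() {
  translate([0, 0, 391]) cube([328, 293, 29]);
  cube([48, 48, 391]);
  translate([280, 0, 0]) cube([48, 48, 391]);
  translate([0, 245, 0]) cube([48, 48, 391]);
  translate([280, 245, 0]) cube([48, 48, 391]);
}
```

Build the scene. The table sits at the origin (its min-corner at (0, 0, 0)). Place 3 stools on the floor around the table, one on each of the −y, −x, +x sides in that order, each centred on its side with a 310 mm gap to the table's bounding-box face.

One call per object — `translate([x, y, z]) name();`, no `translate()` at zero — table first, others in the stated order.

table();
translate([661, -603, 0]) stool();
translate([-638, 276, 0]) stool();
translate([1960, 276, 0]) stool();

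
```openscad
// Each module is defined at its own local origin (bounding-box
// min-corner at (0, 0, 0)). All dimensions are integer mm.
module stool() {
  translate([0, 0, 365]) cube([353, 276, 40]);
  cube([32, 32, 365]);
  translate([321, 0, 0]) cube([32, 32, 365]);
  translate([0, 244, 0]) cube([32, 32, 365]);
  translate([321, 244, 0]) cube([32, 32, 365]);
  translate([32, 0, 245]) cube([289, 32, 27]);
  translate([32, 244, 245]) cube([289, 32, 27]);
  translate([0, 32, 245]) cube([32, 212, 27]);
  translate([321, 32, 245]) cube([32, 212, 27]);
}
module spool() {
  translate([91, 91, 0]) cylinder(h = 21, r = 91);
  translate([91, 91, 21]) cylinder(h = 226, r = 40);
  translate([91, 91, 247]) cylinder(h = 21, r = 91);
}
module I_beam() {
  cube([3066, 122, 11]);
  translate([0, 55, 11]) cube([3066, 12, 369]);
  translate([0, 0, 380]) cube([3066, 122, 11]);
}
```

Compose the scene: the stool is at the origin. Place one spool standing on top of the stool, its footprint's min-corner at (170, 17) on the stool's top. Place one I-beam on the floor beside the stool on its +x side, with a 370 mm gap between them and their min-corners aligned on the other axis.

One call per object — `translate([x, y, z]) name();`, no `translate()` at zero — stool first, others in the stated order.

stool();
translate([170, 17, 405]) spool();
translate([723, 0, 0]) I_beam();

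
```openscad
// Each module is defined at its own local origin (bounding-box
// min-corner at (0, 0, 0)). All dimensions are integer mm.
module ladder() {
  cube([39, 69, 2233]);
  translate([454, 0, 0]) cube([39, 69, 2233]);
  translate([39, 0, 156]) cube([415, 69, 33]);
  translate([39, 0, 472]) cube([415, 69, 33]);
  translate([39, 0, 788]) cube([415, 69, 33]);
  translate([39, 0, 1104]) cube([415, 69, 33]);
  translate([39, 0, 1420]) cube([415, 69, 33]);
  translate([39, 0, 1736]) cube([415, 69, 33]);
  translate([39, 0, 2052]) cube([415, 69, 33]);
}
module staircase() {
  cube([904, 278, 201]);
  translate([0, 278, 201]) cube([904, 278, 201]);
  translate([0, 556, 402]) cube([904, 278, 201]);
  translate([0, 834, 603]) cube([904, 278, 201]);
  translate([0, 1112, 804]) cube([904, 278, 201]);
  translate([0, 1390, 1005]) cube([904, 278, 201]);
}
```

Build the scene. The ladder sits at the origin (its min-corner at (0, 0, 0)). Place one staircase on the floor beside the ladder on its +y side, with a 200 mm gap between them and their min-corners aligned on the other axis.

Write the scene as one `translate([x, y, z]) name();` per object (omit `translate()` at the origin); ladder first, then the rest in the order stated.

ladder();
translate([0, 269, 0]) staircase();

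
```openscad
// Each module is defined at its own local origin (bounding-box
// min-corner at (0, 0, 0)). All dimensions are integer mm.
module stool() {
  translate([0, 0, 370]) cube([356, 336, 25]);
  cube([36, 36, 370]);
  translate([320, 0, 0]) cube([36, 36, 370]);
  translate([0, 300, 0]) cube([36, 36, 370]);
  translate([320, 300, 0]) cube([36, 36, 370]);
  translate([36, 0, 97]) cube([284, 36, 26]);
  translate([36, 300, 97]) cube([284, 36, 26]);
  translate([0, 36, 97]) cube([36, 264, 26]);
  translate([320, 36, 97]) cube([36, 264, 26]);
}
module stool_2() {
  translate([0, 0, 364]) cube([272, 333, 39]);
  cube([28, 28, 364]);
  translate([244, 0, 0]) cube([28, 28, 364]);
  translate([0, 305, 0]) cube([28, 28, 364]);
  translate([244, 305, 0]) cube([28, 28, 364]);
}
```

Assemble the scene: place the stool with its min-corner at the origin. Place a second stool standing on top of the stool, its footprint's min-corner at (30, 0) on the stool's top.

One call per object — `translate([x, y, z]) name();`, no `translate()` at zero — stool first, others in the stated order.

stool();
translate([30, 0, 395]) stool_2();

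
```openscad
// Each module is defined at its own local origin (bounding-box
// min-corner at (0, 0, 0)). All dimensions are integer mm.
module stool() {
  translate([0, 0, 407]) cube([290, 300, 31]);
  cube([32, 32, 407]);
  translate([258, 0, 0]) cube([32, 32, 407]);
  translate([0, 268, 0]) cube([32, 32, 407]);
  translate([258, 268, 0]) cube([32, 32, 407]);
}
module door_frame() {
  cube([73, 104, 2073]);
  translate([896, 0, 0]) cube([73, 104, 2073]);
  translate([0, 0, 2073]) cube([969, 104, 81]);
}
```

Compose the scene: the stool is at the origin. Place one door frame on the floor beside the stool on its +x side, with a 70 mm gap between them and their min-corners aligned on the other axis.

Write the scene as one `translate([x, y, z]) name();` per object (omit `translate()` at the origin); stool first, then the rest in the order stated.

stool();
translate([360, 0, 0]) door_frame();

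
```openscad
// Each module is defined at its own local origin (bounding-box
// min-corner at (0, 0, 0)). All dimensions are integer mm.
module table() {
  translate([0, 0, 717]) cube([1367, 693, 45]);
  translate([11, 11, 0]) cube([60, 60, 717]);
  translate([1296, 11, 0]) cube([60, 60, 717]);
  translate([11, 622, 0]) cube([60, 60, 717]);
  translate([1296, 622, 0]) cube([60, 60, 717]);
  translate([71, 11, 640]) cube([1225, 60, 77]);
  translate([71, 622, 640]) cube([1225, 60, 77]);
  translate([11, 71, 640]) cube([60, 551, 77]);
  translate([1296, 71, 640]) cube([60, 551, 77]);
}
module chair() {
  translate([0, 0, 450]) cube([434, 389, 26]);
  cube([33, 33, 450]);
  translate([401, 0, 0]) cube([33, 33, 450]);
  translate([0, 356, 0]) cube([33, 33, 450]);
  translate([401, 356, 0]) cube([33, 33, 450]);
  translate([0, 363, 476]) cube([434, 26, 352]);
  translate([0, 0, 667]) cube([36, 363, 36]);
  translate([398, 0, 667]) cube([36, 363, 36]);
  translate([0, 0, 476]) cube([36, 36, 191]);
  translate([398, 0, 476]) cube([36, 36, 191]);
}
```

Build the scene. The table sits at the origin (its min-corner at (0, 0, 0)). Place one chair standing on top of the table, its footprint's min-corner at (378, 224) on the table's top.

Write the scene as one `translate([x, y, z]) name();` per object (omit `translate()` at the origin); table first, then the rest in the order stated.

table();
translate([378, 224, 762]) chair();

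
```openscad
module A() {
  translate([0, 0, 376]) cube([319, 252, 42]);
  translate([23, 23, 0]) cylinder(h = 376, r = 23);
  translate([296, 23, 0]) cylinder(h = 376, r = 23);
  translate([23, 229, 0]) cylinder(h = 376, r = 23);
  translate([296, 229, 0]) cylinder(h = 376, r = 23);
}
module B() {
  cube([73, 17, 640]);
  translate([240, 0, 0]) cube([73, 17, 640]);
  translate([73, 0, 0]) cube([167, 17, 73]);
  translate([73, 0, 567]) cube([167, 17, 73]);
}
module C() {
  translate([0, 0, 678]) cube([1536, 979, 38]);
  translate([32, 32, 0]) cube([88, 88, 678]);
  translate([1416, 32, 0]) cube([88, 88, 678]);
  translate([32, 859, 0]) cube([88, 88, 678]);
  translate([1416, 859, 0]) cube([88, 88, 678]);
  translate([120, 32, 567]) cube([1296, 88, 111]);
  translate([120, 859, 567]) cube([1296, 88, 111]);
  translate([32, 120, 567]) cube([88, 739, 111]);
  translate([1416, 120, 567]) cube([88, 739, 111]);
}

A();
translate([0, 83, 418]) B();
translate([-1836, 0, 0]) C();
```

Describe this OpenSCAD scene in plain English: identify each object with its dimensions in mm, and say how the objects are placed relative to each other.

A is a four-legged stool. The seat is a 319×252×42 mm slab whose top surface is at z = 418 mm; four round legs, each 46 mm in diameter, run from the floor (z = 0) to the underside of the seat, each leg's axis is inset half a diameter from the nearest pair of seat edges (so the leg's bounding box is flush with the corner).

B is a rectangular picture frame lying in the x–z plane (depth along y). The opening is 167 mm wide (x) by 494 mm tall (z), surrounded by a border 73 mm wide on all four sides. The frame is 17 mm deep and is made of two full-height vertical stiles with two horizontal rails fitted between them.

C is a rectangular dining table. The top is 1536×979×38 mm with its upper surface at z = 716 mm. It stands on four 88×88 mm square legs, each inset 32 mm from the nearest pair of top edges, running from the floor to the underside of the top. Four apron rails, 88 mm thick and 111 mm tall, run between adjacent legs with their top edges flush with the underside of the top and their outer faces flush with the legs' outer faces.

The picture frame is on top of the stool. The table is on the floor beside the stool on its −x side.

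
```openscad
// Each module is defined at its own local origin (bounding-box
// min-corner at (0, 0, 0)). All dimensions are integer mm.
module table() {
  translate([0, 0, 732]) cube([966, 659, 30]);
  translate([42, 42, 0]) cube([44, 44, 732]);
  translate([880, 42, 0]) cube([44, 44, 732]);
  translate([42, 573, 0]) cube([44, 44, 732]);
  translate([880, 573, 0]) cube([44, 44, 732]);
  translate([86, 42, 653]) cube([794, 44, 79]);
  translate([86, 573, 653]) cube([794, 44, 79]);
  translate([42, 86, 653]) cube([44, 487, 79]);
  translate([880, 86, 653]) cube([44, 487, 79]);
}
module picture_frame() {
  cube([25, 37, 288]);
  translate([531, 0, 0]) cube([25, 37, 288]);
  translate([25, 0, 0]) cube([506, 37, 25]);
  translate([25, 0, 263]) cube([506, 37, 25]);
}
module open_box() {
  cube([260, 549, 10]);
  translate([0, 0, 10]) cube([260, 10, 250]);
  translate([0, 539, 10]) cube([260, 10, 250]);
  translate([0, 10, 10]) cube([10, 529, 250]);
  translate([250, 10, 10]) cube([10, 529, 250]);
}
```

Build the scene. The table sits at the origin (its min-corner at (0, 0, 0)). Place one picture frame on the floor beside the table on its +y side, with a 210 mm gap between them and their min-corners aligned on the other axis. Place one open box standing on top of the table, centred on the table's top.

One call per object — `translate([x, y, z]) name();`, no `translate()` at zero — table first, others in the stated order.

table();
translate([0, 869, 0]) picture_frame();
translate([353, 55, 762]) open_box();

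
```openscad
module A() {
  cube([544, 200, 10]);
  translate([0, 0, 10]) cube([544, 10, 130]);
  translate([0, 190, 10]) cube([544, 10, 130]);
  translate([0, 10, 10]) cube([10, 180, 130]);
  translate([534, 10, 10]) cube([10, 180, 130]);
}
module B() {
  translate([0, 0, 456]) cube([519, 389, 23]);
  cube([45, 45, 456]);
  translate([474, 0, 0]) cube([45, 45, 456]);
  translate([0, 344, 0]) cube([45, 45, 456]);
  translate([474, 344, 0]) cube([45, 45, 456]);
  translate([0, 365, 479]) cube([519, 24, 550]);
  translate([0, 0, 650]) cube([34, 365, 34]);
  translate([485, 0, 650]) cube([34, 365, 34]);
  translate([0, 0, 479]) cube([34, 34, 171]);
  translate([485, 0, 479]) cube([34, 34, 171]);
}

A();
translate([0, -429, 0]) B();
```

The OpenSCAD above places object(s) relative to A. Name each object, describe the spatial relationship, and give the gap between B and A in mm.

A is an open box. B is a chair. The chair is on the floor beside the open box on its −y side. The gap between the chair and the open box is 40 mm.

The chair's nearest face is 40 mm from the open box's −y face.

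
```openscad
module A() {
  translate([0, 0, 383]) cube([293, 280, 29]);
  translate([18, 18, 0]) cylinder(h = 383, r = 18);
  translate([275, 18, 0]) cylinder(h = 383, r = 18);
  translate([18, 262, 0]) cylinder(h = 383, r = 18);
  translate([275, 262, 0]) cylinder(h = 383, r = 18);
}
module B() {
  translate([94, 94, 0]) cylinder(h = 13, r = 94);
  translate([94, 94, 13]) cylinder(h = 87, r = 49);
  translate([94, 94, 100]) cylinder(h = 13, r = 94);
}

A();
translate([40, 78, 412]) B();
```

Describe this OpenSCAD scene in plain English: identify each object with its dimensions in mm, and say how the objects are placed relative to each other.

A is a four-legged stool. The seat is a 293×280×29 mm slab whose top surface is at z = 412 mm; four round legs, each 36 mm in diameter, run from the floor (z = 0) to the underside of the seat, each leg's axis is inset half a diameter from the nearest pair of seat edges (so the leg's bounding box is flush with the corner).

B is a spool: two coaxial disc flanges of radius 94 mm and thickness 13 mm, joined by a core cylinder of radius 49 mm and height 87 mm. The lower flange rests on z = 0 and the three cylinders share a vertical axis.

The spool is on top of the stool.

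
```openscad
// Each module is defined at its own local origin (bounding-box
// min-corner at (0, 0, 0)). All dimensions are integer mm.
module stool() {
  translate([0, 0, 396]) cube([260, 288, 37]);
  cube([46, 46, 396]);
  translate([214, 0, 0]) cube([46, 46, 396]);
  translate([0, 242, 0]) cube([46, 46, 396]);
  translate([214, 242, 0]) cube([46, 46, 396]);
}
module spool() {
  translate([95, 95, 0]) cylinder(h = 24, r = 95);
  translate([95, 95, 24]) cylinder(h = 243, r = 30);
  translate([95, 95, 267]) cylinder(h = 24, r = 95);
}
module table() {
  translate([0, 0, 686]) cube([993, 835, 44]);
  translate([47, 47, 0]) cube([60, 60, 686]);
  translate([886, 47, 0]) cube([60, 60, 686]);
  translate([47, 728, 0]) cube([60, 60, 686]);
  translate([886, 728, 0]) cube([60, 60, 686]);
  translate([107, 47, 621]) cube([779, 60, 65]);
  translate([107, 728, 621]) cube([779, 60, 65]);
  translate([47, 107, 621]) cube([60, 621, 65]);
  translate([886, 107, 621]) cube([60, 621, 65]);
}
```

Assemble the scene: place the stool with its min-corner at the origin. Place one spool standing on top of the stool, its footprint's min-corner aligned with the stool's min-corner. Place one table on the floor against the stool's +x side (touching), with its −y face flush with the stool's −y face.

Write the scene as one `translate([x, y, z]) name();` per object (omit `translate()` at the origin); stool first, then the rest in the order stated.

stool();
translate([0, 0, 433]) spool();
translate([260, 0, 0]) table();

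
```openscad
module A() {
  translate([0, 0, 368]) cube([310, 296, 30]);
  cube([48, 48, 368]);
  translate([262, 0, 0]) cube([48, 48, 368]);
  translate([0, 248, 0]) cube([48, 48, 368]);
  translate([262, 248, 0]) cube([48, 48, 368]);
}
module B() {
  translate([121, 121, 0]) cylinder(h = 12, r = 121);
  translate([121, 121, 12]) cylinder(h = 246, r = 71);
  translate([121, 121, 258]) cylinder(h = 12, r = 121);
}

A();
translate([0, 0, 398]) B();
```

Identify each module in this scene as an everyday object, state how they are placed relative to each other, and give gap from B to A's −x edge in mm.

The spool's min-x is at 0; the stool's min-x is 0; gap = 0 mm.

A is a stool. B is a spool. The spool is on top of the stool. The gap from the spool to the stool's −x edge is 0 mm.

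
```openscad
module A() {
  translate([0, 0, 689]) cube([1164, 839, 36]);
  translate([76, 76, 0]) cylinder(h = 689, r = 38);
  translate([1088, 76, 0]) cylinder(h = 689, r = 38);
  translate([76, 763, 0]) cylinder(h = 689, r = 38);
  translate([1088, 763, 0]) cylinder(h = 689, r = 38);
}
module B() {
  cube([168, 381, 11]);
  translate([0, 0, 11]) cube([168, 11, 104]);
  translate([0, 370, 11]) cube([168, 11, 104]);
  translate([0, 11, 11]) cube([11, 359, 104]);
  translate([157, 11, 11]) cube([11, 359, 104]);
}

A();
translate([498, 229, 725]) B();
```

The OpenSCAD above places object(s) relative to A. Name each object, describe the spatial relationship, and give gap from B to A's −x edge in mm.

The open box's min-x is at 498; the table's min-x is 0; gap = 498 mm.

A is a table. B is an open box. The open box is on top of the table, centred. The gap from the open box to the table's −x edge is 498 mm.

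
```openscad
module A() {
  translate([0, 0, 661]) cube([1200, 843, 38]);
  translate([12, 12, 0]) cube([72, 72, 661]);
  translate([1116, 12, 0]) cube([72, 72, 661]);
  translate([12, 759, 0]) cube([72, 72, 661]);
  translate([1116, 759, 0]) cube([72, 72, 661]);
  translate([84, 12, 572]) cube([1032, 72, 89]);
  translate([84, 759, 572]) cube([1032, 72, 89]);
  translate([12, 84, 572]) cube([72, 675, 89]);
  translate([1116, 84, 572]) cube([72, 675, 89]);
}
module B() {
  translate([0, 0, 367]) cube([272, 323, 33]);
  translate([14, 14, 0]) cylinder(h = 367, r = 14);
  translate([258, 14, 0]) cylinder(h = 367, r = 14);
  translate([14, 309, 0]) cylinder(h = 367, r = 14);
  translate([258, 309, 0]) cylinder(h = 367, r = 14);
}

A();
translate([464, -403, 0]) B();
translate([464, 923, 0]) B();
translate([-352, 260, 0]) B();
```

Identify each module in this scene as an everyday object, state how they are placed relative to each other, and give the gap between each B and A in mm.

Each stool's nearest face is 80 mm from the table's bounding box.

A is a table. B is a stool. Three stools sit around the table at the −y, +y, −x sides. The gap between each stool and the table is 80 mm.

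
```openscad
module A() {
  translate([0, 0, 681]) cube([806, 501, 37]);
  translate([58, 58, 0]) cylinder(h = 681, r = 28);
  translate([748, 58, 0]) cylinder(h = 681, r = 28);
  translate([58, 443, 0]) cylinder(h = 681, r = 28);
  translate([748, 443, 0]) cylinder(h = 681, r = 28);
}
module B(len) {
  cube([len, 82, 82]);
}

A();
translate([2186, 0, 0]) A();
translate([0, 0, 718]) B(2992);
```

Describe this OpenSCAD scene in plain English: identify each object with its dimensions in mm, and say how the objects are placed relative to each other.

A is a table with a 806×501 mm rectangular top, 37 mm thick, top surface at z = 718 mm, supported by four round legs of 56 mm diameter, each leg's bounding box inset 30 mm from the nearest pair of top edges, running from the floor.

B is a rectangular beam 2992 mm long (x), 82 mm deep (y), 82 mm thick (z).

The beam spans the tops of two tables placed 1380 mm apart, resting at z = 718 mm.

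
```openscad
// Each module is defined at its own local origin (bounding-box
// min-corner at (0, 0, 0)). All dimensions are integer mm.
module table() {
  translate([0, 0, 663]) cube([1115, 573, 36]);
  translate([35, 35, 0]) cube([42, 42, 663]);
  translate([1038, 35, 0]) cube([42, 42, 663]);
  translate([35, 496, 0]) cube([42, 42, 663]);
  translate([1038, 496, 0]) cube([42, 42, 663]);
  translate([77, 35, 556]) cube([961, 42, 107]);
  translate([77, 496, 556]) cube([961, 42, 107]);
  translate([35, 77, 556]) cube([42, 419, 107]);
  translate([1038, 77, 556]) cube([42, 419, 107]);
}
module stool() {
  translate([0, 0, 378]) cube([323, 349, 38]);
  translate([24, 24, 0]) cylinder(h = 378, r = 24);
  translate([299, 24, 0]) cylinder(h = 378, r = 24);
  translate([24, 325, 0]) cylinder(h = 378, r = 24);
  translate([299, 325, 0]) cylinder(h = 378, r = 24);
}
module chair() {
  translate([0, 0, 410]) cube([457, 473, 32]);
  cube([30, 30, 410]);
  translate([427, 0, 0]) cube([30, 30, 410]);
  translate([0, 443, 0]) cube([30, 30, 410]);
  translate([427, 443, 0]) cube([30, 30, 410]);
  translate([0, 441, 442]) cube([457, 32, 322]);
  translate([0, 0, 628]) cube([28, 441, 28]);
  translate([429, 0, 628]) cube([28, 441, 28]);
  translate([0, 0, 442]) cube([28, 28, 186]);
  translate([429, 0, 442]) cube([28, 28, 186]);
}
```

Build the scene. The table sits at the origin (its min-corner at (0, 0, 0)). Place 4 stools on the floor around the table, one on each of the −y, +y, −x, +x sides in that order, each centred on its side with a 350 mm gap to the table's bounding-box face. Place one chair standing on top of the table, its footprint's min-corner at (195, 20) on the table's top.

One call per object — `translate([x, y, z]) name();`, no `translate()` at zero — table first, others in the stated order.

table();
translate([396, -699, 0]) stool();
translate([396, 923, 0]) stool();
translate([-673, 112, 0]) stool();
translate([1465, 112, 0]) stool();
translate([195, 20, 699]) chair();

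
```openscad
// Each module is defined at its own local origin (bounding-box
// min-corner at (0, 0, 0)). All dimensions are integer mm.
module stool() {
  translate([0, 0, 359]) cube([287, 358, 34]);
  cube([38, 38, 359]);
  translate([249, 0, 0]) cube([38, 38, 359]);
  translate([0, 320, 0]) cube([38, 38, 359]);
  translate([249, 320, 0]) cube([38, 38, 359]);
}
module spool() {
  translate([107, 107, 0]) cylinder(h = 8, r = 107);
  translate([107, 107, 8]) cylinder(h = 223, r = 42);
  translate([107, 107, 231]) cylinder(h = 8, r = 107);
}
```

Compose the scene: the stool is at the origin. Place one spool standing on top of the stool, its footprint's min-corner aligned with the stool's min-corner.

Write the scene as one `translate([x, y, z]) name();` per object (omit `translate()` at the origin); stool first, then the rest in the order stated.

stool();
translate([0, 0, 393]) spool();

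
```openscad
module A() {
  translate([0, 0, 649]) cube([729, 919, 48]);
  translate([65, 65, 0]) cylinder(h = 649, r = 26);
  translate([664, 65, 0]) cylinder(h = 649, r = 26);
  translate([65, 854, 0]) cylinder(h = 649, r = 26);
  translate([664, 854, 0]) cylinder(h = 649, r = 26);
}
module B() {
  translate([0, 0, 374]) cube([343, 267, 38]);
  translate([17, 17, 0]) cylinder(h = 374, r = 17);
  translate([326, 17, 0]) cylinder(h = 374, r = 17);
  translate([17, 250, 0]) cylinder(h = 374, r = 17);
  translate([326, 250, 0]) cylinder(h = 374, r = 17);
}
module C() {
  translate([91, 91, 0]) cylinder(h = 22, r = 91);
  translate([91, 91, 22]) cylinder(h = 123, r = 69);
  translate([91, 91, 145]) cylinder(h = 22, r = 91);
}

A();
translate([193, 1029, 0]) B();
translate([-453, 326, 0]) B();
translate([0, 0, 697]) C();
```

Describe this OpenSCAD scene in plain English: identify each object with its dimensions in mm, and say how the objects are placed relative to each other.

A is a table with a 729×919 mm rectangular top, 48 mm thick, top surface at z = 697 mm, supported by four round legs of 52 mm diameter, each leg's bounding box inset 39 mm from the nearest pair of top edges, running from the floor.

B is a simple wooden stool: a rectangular seat 343 mm (x) by 267 mm (y), 38 mm thick, top face at z = 412 mm, on four round legs, each 34 mm in diameter. The legs rest on z = 0, each leg's axis is inset half a diameter from the nearest pair of seat edges (so the leg's bounding box is flush with the corner).

C is a spool: two coaxial disc flanges of radius 91 mm and thickness 22 mm, joined by a core cylinder of radius 69 mm and height 123 mm. The lower flange rests on z = 0 and the three cylinders share a vertical axis.

Two stools sit around the table at the +y, −x sides. The spool is on top of the table.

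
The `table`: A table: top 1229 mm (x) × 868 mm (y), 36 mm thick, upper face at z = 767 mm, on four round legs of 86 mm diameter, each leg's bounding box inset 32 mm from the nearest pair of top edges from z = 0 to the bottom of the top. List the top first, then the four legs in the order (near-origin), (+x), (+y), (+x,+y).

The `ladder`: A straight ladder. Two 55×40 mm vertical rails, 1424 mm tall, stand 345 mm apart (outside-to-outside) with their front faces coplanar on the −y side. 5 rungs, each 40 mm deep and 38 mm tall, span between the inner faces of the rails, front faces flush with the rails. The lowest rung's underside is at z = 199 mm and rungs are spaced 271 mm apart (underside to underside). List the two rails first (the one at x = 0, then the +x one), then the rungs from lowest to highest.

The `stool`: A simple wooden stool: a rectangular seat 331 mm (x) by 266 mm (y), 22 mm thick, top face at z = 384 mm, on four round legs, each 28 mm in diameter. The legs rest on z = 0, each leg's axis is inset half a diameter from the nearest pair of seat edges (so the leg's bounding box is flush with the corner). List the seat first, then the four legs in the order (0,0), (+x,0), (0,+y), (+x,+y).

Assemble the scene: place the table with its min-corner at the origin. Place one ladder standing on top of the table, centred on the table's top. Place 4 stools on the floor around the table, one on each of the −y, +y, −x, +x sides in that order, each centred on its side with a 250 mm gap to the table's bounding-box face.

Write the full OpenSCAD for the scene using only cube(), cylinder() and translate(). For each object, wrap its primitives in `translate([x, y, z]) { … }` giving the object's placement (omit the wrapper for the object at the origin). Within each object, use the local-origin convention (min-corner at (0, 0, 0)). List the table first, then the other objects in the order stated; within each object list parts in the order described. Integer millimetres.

translate([0, 0, 731]) cube([1229, 868, 36]);
translate([75, 75, 0]) cylinder(h = 731, r = 43);
translate([1154, 75, 0]) cylinder(h = 731, r = 43);
translate([75, 793, 0]) cylinder(h = 731, r = 43);
translate([1154, 793, 0]) cylinder(h = 731, r = 43);
translate([442, 414, 767]) {
  cube([55, 40, 1424]);
  translate([290, 0, 0]) cube([55, 40, 1424]);
  translate([55, 0, 199]) cube([235, 40, 38]);
  translate([55, 0, 470]) cube([235, 40, 38]);
  translate([55, 0, 741]) cube([235, 40, 38]);
  translate([55, 0, 1012]) cube([235, 40, 38]);
  translate([55, 0, 1283]) cube([235, 40, 38]);
}
translate([449, -516, 0]) {
  translate([0, 0, 362]) cube([331, 266, 22]);
  translate([14, 14, 0]) cylinder(h = 362, r = 14);
  translate([317, 14, 0]) cylinder(h = 362, r = 14);
  translate([14, 252, 0]) cylinder(h = 362, r = 14);
  translate([317, 252, 0]) cylinder(h = 362, r = 14);
}
translate([449, 1118, 0]) {
  translate([0, 0, 362]) cube([331, 266, 22]);
  translate([14, 14, 0]) cylinder(h = 362, r = 14);
  translate([317, 14, 0]) cylinder(h = 362, r = 14);
  translate([14, 252, 0]) cylinder(h = 362, r = 14);
  translate([317, 252, 0]) cylinder(h = 362, r = 14);
}
translate([-581, 301, 0]) {
  translate([0, 0, 362]) cube([331, 266, 22]);
  translate([14, 14, 0]) cylinder(h = 362, r = 14);
  translate([317, 14, 0]) cylinder(h = 362, r = 14);
  translate([14, 252, 0]) cylinder(h = 362, r = 14);
  translate([317, 252, 0]) cylinder(h = 362, r = 14);
}
translate([1479, 301, 0]) {
  translate([0, 0, 362]) cube([331, 266, 22]);
  translate([14, 14, 0]) cylinder(h = 362, r = 14);
  translate([317, 14, 0]) cylinder(h = 362, r = 14);
  translate([14, 252, 0]) cylinder(h = 362, r = 14);
  translate([317, 252, 0]) cylinder(h = 362, r = 14);
}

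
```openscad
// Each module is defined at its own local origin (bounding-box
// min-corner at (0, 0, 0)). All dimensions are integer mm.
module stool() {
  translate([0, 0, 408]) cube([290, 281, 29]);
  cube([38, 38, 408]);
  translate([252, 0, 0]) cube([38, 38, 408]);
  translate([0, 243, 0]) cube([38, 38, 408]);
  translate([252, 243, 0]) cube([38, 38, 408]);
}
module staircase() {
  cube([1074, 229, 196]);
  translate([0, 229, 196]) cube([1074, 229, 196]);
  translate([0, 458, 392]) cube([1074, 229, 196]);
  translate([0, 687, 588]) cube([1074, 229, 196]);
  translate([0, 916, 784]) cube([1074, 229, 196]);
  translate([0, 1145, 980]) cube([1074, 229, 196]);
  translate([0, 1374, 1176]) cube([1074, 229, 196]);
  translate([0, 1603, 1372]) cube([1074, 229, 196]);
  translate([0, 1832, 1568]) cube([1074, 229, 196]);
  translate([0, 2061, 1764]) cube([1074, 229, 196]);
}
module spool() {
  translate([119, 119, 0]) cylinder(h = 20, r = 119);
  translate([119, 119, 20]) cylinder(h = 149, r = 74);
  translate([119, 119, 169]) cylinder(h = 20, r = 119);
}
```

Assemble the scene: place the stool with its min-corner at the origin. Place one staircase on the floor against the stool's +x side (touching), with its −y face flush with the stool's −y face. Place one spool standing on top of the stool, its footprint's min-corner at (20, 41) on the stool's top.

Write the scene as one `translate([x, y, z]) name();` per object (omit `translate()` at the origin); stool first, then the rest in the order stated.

stool();
translate([290, 0, 0]) staircase();
translate([20, 41, 437]) spool();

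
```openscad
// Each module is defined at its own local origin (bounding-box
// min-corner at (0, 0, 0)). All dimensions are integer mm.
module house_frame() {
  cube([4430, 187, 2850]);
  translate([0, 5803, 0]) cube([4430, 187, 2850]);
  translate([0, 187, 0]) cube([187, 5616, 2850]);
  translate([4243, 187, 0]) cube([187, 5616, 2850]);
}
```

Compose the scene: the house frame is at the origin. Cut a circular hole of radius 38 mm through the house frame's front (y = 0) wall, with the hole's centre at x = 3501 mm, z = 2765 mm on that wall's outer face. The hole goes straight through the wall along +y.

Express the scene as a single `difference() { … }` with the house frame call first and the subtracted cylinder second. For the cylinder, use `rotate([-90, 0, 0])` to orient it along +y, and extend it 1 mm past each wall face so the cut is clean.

difference() {
  house_frame();
  translate([3501, -1, 2765]) rotate([-90, 0, 0]) cylinder(h = 189, r = 38);
}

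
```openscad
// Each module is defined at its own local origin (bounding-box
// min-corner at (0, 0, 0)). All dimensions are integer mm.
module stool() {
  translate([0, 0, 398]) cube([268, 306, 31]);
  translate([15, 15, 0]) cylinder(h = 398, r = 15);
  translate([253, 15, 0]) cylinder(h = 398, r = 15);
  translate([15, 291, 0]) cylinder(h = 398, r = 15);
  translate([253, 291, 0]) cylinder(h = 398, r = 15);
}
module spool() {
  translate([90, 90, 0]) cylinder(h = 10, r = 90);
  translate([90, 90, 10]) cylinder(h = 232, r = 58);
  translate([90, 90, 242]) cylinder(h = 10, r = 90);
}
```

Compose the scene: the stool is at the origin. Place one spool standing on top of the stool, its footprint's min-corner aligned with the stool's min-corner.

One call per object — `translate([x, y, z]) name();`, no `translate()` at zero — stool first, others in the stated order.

stool();
translate([0, 0, 429]) spool();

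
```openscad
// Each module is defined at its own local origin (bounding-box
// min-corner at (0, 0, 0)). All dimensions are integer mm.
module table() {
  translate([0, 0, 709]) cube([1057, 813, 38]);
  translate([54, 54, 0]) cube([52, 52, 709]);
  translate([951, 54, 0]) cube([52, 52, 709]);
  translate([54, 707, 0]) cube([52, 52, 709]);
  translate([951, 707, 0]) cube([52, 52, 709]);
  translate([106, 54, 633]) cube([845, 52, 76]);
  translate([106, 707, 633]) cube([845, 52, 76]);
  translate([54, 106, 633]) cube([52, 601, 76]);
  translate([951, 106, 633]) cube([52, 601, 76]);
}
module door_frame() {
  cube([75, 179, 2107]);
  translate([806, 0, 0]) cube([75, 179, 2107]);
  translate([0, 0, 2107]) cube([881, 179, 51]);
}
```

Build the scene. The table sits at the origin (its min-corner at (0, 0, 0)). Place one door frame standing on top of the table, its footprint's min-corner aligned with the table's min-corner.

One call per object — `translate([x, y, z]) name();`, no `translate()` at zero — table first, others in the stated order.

table();
translate([0, 0, 747]) door_frame();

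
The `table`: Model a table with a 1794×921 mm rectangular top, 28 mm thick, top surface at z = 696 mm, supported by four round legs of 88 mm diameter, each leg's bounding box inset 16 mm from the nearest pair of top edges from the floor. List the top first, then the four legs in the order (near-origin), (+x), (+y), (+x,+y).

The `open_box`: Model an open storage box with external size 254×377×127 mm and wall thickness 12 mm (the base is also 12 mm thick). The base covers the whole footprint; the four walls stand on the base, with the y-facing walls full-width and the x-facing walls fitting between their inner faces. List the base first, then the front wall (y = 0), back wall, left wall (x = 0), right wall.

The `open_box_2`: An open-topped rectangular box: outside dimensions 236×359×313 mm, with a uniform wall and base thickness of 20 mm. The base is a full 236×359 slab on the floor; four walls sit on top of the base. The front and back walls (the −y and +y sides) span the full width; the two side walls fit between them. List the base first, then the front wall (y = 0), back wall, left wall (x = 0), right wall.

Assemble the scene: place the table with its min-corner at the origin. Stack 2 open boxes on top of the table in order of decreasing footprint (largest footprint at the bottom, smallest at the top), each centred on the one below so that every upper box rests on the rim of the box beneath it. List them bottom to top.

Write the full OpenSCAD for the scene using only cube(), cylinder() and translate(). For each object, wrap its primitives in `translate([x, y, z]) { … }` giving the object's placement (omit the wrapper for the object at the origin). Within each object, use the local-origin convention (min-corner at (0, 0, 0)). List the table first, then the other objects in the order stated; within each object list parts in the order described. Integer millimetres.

translate([0, 0, 668]) cube([1794, 921, 28]);
translate([60, 60, 0]) cylinder(h = 668, r = 44);
translate([1734, 60, 0]) cylinder(h = 668, r = 44);
translate([60, 861, 0]) cylinder(h = 668, r = 44);
translate([1734, 861, 0]) cylinder(h = 668, r = 44);
translate([770, 272, 696]) {
  cube([254, 377, 12]);
  translate([0, 0, 12]) cube([254, 12, 115]);
  translate([0, 365, 12]) cube([254, 12, 115]);
  translate([0, 12, 12]) cube([12, 353, 115]);
  translate([242, 12, 12]) cube([12, 353, 115]);
}
translate([779, 281, 823]) {
  cube([236, 359, 20]);
  translate([0, 0, 20]) cube([236, 20, 293]);
  translate([0, 339, 20]) cube([236, 20, 293]);
  translate([0, 20, 20]) cube([20, 319, 293]);
  translate([216, 20, 20]) cube([20, 319, 293]);
}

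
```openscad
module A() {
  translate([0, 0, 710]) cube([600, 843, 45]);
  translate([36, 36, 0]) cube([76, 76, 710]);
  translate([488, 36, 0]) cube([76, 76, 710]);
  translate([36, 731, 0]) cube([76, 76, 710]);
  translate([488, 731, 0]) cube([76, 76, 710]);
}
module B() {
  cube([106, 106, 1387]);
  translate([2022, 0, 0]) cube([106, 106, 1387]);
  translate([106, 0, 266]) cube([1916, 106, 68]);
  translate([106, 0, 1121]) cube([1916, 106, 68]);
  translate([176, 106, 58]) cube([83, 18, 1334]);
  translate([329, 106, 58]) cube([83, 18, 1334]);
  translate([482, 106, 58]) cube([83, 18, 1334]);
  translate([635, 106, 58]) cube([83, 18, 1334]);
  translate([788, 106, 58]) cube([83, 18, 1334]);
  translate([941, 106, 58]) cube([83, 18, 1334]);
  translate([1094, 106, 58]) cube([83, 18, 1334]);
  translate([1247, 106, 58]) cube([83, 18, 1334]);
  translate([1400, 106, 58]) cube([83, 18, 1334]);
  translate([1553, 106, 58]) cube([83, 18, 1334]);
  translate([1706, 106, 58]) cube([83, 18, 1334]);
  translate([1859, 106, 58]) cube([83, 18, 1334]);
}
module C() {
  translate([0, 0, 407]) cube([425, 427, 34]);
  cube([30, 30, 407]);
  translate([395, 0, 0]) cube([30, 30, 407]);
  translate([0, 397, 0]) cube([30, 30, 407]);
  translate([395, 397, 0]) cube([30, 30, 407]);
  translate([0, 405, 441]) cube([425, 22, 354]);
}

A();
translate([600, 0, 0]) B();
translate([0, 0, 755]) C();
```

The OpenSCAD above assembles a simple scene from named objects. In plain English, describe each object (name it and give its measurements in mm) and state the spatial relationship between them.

A is a rectangular dining table. The top is 600×843×45 mm with its upper surface at z = 755 mm. It stands on four 76×76 mm square legs, each inset 36 mm from the nearest pair of top edges, running from the floor to the underside of the top.

B is a fence section. Two 106×106 mm posts, 1387 mm tall, stand on the floor with a clear span of 1916 mm between their inner faces. Two horizontal rails of 106×68 mm section span the gap between the posts with their undersides at z = 266 mm and z = 1121 mm, flush with the posts' −y face. 12 pickets, each 83 mm wide, 18 mm thick and 1334 mm tall, are fixed to the +y face of the rails with their bottoms at z = 58 mm, evenly spaced across the span with equal gaps (rounded down to the nearest mm) at the −x end and between each pair — any rounding remainder accumulates at the +x end.

C is a chair. The seat is a 425×427×34 mm slab with its top at z = 441 mm, on four 30×30 mm corner legs (flush with the seat edges, standing on z = 0). A flat backrest 22 mm thick, 354 mm tall, spans the full seat width and rises from the seat top along its +y edge, rear face flush with the rear of the seat.

The fence section is against the table's +x side, with their −y faces flush. The chair is on top of the table.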